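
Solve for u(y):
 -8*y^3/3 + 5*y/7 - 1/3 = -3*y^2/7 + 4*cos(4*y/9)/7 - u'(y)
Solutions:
 u(y) = C1 + 2*y^4/3 - y^3/7 - 5*y^2/14 + y/3 + 9*sin(4*y/9)/7


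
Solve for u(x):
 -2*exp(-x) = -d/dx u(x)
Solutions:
 u(x) = C1 - 2*exp(-x)


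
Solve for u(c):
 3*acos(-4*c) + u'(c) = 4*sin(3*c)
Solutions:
 u(c) = C1 - 3*c*acos(-4*c) - 3*sqrt(1 - 16*c^2)/4 - 4*cos(3*c)/3


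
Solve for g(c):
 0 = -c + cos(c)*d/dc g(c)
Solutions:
 g(c) = C1 + Integral(c/cos(c), c)


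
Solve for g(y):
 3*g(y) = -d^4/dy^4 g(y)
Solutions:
 g(y) = (C1*sin(sqrt(2)*3^(1/4)*y/2) + C2*cos(sqrt(2)*3^(1/4)*y/2))*exp(-sqrt(2)*3^(1/4)*y/2) + (C3*sin(sqrt(2)*3^(1/4)*y/2) + C4*cos(sqrt(2)*3^(1/4)*y/2))*exp(sqrt(2)*3^(1/4)*y/2)


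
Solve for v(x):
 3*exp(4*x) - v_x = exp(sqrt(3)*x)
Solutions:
 v(x) = C1 + 3*exp(4*x)/4 - sqrt(3)*exp(sqrt(3)*x)/3


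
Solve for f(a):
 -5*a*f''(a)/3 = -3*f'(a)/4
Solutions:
 f(a) = C1 + C2*a^(29/20)


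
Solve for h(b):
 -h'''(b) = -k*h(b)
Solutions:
 h(b) = C1*exp(b*k^(1/3)) + C2*exp(b*k^(1/3)*(-1 + sqrt(3)*I)/2) + C3*exp(-b*k^(1/3)*(1 + sqrt(3)*I)/2)


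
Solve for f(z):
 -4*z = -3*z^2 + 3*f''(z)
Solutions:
 f(z) = C1 + C2*z + z^4/12 - 2*z^3/9


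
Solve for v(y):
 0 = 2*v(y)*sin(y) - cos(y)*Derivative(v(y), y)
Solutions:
 v(y) = C1/cos(y)^2


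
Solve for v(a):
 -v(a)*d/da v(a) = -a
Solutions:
 v(a) = -sqrt(C1 + a^2)
 v(a) = sqrt(C1 + a^2)


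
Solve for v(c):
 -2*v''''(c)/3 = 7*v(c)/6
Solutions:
 v(c) = (C1*sin(7^(1/4)*c/2) + C2*cos(7^(1/4)*c/2))*exp(-7^(1/4)*c/2) + (C3*sin(7^(1/4)*c/2) + C4*cos(7^(1/4)*c/2))*exp(7^(1/4)*c/2)


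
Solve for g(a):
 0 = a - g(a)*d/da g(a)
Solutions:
 g(a) = -sqrt(C1 + a^2)
 g(a) = sqrt(C1 + a^2)


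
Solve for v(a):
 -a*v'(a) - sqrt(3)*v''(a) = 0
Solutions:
 v(a) = C1 + C2*erf(sqrt(2)*3^(3/4)*a/6)


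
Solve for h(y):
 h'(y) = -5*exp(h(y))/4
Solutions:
 h(y) = log(1/(C1 + 5*y)) + 2*log(2)


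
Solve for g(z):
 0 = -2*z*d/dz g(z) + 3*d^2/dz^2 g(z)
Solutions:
 g(z) = C1 + C2*erfi(sqrt(3)*z/3)


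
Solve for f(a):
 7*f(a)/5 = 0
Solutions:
 f(a) = 0


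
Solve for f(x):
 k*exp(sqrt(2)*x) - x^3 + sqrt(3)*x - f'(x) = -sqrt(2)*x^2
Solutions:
 f(x) = C1 + sqrt(2)*k*exp(sqrt(2)*x)/2 - x^4/4 + sqrt(2)*x^3/3 + sqrt(3)*x^2/2


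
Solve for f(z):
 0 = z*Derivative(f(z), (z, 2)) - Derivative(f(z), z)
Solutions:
 f(z) = C1 + C2*z^2


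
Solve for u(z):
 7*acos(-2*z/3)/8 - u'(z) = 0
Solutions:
 u(z) = C1 + 7*z*acos(-2*z/3)/8 + 7*sqrt(9 - 4*z^2)/16


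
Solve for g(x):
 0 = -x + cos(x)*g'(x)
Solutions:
 g(x) = C1 + Integral(x/cos(x), x)


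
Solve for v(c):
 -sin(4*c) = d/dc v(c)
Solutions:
 v(c) = C1 + cos(4*c)/4


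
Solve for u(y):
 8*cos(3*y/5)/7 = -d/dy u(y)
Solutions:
 u(y) = C1 - 40*sin(3*y/5)/21


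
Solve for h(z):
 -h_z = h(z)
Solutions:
 h(z) = C1*exp(-z)


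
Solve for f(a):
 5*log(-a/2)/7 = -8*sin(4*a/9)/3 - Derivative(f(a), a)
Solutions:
 f(a) = C1 - 5*a*log(-a)/7 + 5*a*log(2)/7 + 5*a/7 + 6*cos(4*a/9)


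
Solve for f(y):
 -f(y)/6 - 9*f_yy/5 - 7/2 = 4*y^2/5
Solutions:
 f(y) = C1*sin(sqrt(30)*y/18) + C2*cos(sqrt(30)*y/18) - 24*y^2/5 + 2067/25


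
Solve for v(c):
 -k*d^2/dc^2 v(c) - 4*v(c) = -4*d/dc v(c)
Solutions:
 v(c) = C1*exp(2*c*(1 - sqrt(1 - k))/k) + C2*exp(2*c*(sqrt(1 - k) + 1)/k)


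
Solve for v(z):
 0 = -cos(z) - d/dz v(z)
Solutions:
 v(z) = C1 - sin(z)


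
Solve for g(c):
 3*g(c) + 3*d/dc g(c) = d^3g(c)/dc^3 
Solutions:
 g(c) = C1*exp(-2^(1/3)*c*(2/(sqrt(5) + 3)^(1/3) + 2^(1/3)*(sqrt(5) + 3)^(1/3))/4)*sin(2^(1/3)*sqrt(3)*c*(-2^(1/3)*(sqrt(5) + 3)^(1/3) + 2/(sqrt(5) + 3)^(1/3))/4) + C2*exp(-2^(1/3)*c*(2/(sqrt(5) + 3)^(1/3) + 2^(1/3)*(sqrt(5) + 3)^(1/3))/4)*cos(2^(1/3)*sqrt(3)*c*(-2^(1/3)*(sqrt(5) + 3)^(1/3) + 2/(sqrt(5) + 3)^(1/3))/4) + C3*exp(2^(1/3)*c*((sqrt(5) + 3)^(-1/3) + 2^(1/3)*(sqrt(5) + 3)^(1/3)/2))


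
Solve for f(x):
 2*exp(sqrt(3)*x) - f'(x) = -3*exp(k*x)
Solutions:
 f(x) = C1 + 2*sqrt(3)*exp(sqrt(3)*x)/3 + 3*exp(k*x)/k


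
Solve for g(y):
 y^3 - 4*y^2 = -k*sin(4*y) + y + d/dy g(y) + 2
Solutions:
 g(y) = C1 - k*cos(4*y)/4 + y^4/4 - 4*y^3/3 - y^2/2 - 2*y


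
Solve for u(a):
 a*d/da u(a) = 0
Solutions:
 u(a) = C1


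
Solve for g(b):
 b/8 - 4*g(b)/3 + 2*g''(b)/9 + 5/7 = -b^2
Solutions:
 g(b) = C1*exp(-sqrt(6)*b) + C2*exp(sqrt(6)*b) + 3*b^2/4 + 3*b/32 + 11/14


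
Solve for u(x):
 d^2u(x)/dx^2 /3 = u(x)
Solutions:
 u(x) = C1*exp(-sqrt(3)*x) + C2*exp(sqrt(3)*x)


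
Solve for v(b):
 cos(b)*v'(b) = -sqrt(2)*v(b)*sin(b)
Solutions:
 v(b) = C1*cos(b)^(sqrt(2))


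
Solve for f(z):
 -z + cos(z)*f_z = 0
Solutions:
 f(z) = C1 + Integral(z/cos(z), z)


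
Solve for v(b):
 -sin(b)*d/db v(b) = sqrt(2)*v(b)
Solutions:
 v(b) = C1*(cos(b) + 1)^(sqrt(2)/2)/(cos(b) - 1)^(sqrt(2)/2)


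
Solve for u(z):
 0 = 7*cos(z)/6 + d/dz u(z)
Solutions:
 u(z) = C1 - 7*sin(z)/6


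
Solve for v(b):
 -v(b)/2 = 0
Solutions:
 v(b) = 0


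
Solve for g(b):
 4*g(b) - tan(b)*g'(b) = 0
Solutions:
 g(b) = C1*sin(b)^4


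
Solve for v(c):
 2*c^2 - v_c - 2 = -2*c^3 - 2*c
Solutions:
 v(c) = C1 + c^4/2 + 2*c^3/3 + c^2 - 2*c


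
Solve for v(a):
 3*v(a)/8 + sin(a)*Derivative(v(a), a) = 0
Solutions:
 v(a) = C1*(cos(a) + 1)^(3/16)/(cos(a) - 1)^(3/16)


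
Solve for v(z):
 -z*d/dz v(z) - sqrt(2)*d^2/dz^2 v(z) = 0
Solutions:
 v(z) = C1 + C2*erf(2^(1/4)*z/2)


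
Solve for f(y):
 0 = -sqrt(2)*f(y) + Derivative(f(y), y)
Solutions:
 f(y) = C1*exp(sqrt(2)*y)


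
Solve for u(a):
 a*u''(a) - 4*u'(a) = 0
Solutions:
 u(a) = C1 + C2*a^5


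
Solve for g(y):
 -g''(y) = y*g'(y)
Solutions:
 g(y) = C1 + C2*erf(sqrt(2)*y/2)


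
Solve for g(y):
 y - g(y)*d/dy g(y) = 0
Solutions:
 g(y) = -sqrt(C1 + y^2)
 g(y) = sqrt(C1 + y^2)


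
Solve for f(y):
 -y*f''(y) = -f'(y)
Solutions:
 f(y) = C1 + C2*y^2


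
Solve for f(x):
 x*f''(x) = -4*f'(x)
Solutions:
 f(x) = C1 + C2/x^3


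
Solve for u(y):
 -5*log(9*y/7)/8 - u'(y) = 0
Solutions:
 u(y) = C1 - 5*y*log(y)/8 - 5*y*log(3)/4 + 5*y/8 + 5*y*log(7)/8


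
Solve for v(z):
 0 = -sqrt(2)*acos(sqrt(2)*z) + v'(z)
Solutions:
 v(z) = C1 + sqrt(2)*(z*acos(sqrt(2)*z) - sqrt(2)*sqrt(1 - 2*z^2)/2)


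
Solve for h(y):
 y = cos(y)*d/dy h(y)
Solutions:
 h(y) = C1 + Integral(y/cos(y), y)


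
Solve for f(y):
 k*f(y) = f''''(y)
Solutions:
 f(y) = C1*exp(-k^(1/4)*y) + C2*exp(k^(1/4)*y) + C3*exp(-I*k^(1/4)*y) + C4*exp(I*k^(1/4)*y)


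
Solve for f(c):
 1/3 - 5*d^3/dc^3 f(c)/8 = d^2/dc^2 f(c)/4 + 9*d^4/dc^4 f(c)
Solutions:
 f(c) = C1 + C2*c + 2*c^2/3 + (C3*sin(sqrt(551)*c/144) + C4*cos(sqrt(551)*c/144))*exp(-5*c/144)


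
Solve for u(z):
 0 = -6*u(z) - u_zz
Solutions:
 u(z) = C1*sin(sqrt(6)*z) + C2*cos(sqrt(6)*z)


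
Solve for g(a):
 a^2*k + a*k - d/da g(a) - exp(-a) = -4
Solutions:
 g(a) = C1 + a^3*k/3 + a^2*k/2 + 4*a + exp(-a)


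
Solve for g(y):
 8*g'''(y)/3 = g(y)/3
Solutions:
 g(y) = C3*exp(y/2) + (C1*sin(sqrt(3)*y/4) + C2*cos(sqrt(3)*y/4))*exp(-y/4)


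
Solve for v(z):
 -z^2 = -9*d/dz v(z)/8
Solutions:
 v(z) = C1 + 8*z^3/27


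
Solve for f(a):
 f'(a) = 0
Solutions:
 f(a) = C1


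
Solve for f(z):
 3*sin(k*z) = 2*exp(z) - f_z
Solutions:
 f(z) = C1 + 2*exp(z) + 3*cos(k*z)/k


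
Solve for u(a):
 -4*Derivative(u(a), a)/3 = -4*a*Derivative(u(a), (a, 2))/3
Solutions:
 u(a) = C1 + C2*a^2


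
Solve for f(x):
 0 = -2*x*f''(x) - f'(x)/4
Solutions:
 f(x) = C1 + C2*x^(7/8)


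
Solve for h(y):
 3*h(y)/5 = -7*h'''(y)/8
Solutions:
 h(y) = C3*exp(-2*3^(1/3)*35^(2/3)*y/35) + (C1*sin(3^(5/6)*35^(2/3)*y/35) + C2*cos(3^(5/6)*35^(2/3)*y/35))*exp(3^(1/3)*35^(2/3)*y/35)


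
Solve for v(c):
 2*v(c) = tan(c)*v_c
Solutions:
 v(c) = C1*sin(c)^2


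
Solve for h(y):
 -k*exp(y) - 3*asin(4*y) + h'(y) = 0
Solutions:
 h(y) = C1 + k*exp(y) + 3*y*asin(4*y) + 3*sqrt(1 - 16*y^2)/4


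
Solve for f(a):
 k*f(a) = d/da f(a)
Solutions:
 f(a) = C1*exp(a*k)


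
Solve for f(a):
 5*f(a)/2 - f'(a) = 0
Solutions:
 f(a) = C1*exp(5*a/2)


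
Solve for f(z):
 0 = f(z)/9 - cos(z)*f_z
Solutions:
 f(z) = C1*(sin(z) + 1)^(1/18)/(sin(z) - 1)^(1/18)


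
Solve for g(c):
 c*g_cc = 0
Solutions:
 g(c) = C1 + C2*c


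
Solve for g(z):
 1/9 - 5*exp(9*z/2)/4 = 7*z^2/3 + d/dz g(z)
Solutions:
 g(z) = C1 - 7*z^3/9 + z/9 - 5*exp(9*z/2)/18


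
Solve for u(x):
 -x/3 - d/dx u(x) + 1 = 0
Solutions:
 u(x) = C1 - x^2/6 + x


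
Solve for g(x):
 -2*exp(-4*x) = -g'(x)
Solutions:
 g(x) = C1 - exp(-4*x)/2


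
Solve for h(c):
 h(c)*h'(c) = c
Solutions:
 h(c) = -sqrt(C1 + c^2)
 h(c) = sqrt(C1 + c^2)


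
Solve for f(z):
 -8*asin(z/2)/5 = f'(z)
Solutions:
 f(z) = C1 - 8*z*asin(z/2)/5 - 8*sqrt(4 - z^2)/5


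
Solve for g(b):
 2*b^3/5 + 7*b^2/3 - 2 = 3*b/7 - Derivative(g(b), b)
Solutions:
 g(b) = C1 - b^4/10 - 7*b^3/9 + 3*b^2/14 + 2*b


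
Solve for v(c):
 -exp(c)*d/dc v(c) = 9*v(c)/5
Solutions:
 v(c) = C1*exp(9*exp(-c)/5)


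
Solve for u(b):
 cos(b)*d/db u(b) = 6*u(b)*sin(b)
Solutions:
 u(b) = C1/cos(b)^6


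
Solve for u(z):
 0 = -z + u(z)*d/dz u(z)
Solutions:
 u(z) = -sqrt(C1 + z^2)
 u(z) = sqrt(C1 + z^2)


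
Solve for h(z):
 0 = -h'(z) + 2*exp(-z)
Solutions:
 h(z) = C1 - 2*exp(-z)


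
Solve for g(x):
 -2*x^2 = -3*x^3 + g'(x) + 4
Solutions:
 g(x) = C1 + 3*x^4/4 - 2*x^3/3 - 4*x


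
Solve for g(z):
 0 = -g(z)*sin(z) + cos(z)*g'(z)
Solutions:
 g(z) = C1/cos(z)


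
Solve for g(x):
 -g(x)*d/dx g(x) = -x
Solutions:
 g(x) = -sqrt(C1 + x^2)
 g(x) = sqrt(C1 + x^2)


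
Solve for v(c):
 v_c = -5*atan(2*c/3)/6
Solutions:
 v(c) = C1 - 5*c*atan(2*c/3)/6 + 5*log(4*c^2 + 9)/8


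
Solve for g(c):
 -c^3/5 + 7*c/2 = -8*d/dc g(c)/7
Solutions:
 g(c) = C1 + 7*c^4/160 - 49*c^2/32


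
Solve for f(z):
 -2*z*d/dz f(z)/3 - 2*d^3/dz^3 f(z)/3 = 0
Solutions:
 f(z) = C1 + Integral(C2*airyai(-z) + C3*airybi(-z), z)


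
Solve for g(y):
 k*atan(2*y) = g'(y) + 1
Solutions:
 g(y) = C1 + k*(y*atan(2*y) - log(4*y^2 + 1)/4) - y


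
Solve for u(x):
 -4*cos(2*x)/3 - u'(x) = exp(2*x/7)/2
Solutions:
 u(x) = C1 - 7*exp(2*x/7)/4 - 2*sin(2*x)/3


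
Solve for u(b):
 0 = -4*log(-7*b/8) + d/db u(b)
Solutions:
 u(b) = C1 + 4*b*log(-b) + 4*b*(-3*log(2) - 1 + log(7))


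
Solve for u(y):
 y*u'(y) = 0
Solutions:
 u(y) = C1


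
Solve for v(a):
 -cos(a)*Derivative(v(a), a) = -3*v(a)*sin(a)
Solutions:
 v(a) = C1/cos(a)^3


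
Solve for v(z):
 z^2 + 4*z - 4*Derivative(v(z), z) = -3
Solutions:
 v(z) = C1 + z^3/12 + z^2/2 + 3*z/4


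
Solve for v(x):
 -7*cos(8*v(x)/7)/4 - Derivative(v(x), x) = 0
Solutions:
 7*x/4 - 7*log(sin(8*v(x)/7) - 1)/16 + 7*log(sin(8*v(x)/7) + 1)/16 = C1


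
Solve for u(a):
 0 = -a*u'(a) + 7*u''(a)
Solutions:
 u(a) = C1 + C2*erfi(sqrt(14)*a/14)


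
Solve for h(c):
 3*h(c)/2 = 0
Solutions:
 h(c) = 0


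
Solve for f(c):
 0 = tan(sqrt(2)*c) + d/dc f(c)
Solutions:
 f(c) = C1 + sqrt(2)*log(cos(sqrt(2)*c))/2


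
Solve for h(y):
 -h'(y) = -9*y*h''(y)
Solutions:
 h(y) = C1 + C2*y^(10/9)


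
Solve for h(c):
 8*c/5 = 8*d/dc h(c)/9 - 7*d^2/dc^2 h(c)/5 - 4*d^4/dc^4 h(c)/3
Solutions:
 h(c) = C1 + C2*exp(-c*(-21*75^(1/3)/(200 + sqrt(55435))^(1/3) + 45^(1/3)*(200 + sqrt(55435))^(1/3))/60)*sin(3^(1/6)*5^(1/3)*c*(7*3^(2/3)*5^(1/3)/(200 + sqrt(55435))^(1/3) + (200 + sqrt(55435))^(1/3))/20) + C3*exp(-c*(-21*75^(1/3)/(200 + sqrt(55435))^(1/3) + 45^(1/3)*(200 + sqrt(55435))^(1/3))/60)*cos(3^(1/6)*5^(1/3)*c*(7*3^(2/3)*5^(1/3)/(200 + sqrt(55435))^(1/3) + (200 + sqrt(55435))^(1/3))/20) + C4*exp(c*(-21*75^(1/3)/(200 + sqrt(55435))^(1/3) + 45^(1/3)*(200 + sqrt(55435))^(1/3))/30) + 9*c^2/10 + 567*c/200


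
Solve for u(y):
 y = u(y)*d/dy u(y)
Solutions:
 u(y) = -sqrt(C1 + y^2)
 u(y) = sqrt(C1 + y^2)


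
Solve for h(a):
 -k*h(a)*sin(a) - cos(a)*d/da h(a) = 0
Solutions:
 h(a) = C1*exp(k*log(cos(a)))


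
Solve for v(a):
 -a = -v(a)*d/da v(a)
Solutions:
 v(a) = -sqrt(C1 + a^2)
 v(a) = sqrt(C1 + a^2)


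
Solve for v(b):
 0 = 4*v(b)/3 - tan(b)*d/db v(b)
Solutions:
 v(b) = C1*sin(b)^(4/3)


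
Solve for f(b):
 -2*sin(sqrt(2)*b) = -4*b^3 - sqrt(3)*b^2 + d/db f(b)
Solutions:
 f(b) = C1 + b^4 + sqrt(3)*b^3/3 + sqrt(2)*cos(sqrt(2)*b)


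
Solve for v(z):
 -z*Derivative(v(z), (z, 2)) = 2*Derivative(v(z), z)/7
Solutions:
 v(z) = C1 + C2*z^(5/7)


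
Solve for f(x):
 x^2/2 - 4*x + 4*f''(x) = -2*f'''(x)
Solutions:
 f(x) = C1 + C2*x + C3*exp(-2*x) - x^4/96 + 3*x^3/16 - 9*x^2/32


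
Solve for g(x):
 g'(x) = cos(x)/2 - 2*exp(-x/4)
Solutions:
 g(x) = C1 + sin(x)/2 + 8*exp(-x/4)


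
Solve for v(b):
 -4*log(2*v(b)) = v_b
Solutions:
 Integral(1/(log(_y) + log(2)), (_y, v(b)))/4 = C1 - b


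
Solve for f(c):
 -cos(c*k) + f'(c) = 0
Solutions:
 f(c) = C1 + sin(c*k)/k


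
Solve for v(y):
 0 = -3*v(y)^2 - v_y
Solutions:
 v(y) = 1/(C1 + 3*y)


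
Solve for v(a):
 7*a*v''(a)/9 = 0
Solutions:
 v(a) = C1 + C2*a


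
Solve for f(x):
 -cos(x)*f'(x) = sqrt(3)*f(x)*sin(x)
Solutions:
 f(x) = C1*cos(x)^(sqrt(3))


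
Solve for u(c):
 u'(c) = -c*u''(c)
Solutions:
 u(c) = C1 + C2*log(c)


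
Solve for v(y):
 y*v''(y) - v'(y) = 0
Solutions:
 v(y) = C1 + C2*y^2


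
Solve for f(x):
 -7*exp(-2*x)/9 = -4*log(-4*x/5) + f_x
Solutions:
 f(x) = C1 + 4*x*log(-x) + 4*x*(-log(5) - 1 + 2*log(2)) + 7*exp(-2*x)/18


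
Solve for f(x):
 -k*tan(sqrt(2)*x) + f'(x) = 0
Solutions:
 f(x) = C1 - sqrt(2)*k*log(cos(sqrt(2)*x))/2


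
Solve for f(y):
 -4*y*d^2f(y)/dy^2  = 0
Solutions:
 f(y) = C1 + C2*y


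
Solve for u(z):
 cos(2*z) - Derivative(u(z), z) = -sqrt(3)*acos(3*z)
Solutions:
 u(z) = C1 + sqrt(3)*(z*acos(3*z) - sqrt(1 - 9*z^2)/3) + sin(2*z)/2


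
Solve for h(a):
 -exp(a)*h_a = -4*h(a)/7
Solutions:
 h(a) = C1*exp(-4*exp(-a)/7)


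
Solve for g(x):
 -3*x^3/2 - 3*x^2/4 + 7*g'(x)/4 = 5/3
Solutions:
 g(x) = C1 + 3*x^4/14 + x^3/7 + 20*x/21


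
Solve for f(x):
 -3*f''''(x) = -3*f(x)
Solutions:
 f(x) = C1*exp(-x) + C2*exp(x) + C3*sin(x) + C4*cos(x)


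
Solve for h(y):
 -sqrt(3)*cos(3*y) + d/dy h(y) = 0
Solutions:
 h(y) = C1 + sqrt(3)*sin(3*y)/3


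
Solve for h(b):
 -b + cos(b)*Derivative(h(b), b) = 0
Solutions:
 h(b) = C1 + Integral(b/cos(b), b)


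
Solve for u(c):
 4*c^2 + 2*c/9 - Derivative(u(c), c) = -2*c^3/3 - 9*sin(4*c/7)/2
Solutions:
 u(c) = C1 + c^4/6 + 4*c^3/3 + c^2/9 - 63*cos(4*c/7)/8


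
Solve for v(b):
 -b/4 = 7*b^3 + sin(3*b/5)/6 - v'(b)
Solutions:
 v(b) = C1 + 7*b^4/4 + b^2/8 - 5*cos(3*b/5)/18


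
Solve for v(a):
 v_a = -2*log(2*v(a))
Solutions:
 Integral(1/(log(_y) + log(2)), (_y, v(a)))/2 = C1 - a


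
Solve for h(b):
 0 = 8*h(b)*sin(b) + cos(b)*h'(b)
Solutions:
 h(b) = C1*cos(b)^8


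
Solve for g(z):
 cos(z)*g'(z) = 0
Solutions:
 g(z) = C1


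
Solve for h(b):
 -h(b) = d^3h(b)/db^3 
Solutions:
 h(b) = C3*exp(-b) + (C1*sin(sqrt(3)*b/2) + C2*cos(sqrt(3)*b/2))*exp(b/2)


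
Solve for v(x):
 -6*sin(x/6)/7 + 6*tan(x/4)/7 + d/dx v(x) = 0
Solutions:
 v(x) = C1 + 24*log(cos(x/4))/7 - 36*cos(x/6)/7


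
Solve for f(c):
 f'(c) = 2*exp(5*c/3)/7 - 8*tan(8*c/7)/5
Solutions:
 f(c) = C1 + 6*exp(5*c/3)/35 + 7*log(cos(8*c/7))/5


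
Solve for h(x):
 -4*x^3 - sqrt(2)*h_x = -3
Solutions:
 h(x) = C1 - sqrt(2)*x^4/2 + 3*sqrt(2)*x/2


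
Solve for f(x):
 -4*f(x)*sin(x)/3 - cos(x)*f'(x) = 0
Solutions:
 f(x) = C1*cos(x)^(4/3)


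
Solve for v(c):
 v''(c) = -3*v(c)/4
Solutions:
 v(c) = C1*sin(sqrt(3)*c/2) + C2*cos(sqrt(3)*c/2)


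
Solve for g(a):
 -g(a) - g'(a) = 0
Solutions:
 g(a) = C1*exp(-a)


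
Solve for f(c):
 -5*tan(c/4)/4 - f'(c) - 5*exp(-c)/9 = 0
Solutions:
 f(c) = C1 - 5*log(tan(c/4)^2 + 1)/2 + 5*exp(-c)/9


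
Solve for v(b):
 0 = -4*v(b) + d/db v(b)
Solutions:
 v(b) = C1*exp(4*b)


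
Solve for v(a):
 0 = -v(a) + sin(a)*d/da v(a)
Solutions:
 v(a) = C1*sqrt(cos(a) - 1)/sqrt(cos(a) + 1)


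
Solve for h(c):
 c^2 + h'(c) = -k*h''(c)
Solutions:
 h(c) = C1 + C2*exp(-c/k) - c^3/3 + c^2*k - 2*c*k^2


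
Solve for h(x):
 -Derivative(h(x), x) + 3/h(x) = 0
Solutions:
 h(x) = -sqrt(C1 + 6*x)
 h(x) = sqrt(C1 + 6*x)


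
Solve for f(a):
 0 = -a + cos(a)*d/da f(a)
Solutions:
 f(a) = C1 + Integral(a/cos(a), a)


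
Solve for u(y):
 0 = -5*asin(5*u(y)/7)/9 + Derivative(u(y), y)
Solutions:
 Integral(1/asin(5*_y/7), (_y, u(y))) = C1 + 5*y/9


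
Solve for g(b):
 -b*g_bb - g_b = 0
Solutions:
 g(b) = C1 + C2*log(b)


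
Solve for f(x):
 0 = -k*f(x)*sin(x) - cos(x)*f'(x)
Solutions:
 f(x) = C1*exp(k*log(cos(x)))


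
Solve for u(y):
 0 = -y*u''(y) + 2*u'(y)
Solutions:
 u(y) = C1 + C2*y^3


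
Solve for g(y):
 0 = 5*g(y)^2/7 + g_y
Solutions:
 g(y) = 7/(C1 + 5*y)


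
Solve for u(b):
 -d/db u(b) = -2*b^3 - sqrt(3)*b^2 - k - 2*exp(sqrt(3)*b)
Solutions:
 u(b) = C1 + b^4/2 + sqrt(3)*b^3/3 + b*k + 2*sqrt(3)*exp(sqrt(3)*b)/3


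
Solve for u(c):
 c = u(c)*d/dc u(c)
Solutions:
 u(c) = -sqrt(C1 + c^2)
 u(c) = sqrt(C1 + c^2)


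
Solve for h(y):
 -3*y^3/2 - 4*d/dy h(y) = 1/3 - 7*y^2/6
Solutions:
 h(y) = C1 - 3*y^4/32 + 7*y^3/72 - y/12


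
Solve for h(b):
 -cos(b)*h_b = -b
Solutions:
 h(b) = C1 + Integral(b/cos(b), b)


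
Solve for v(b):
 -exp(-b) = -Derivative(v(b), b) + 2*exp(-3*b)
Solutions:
 v(b) = C1 - exp(-b) - 2*exp(-3*b)/3


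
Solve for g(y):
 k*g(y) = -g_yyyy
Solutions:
 g(y) = C1*exp(-y*(-k)^(1/4)) + C2*exp(y*(-k)^(1/4)) + C3*exp(-I*y*(-k)^(1/4)) + C4*exp(I*y*(-k)^(1/4))


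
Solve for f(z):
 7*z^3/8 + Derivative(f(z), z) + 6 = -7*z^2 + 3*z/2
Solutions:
 f(z) = C1 - 7*z^4/32 - 7*z^3/3 + 3*z^2/4 - 6*z


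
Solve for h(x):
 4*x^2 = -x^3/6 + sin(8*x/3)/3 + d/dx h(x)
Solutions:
 h(x) = C1 + x^4/24 + 4*x^3/3 + cos(8*x/3)/8


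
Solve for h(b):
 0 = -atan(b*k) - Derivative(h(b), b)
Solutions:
 h(b) = C1 - Piecewise((b*atan(b*k) - log(b^2*k^2 + 1)/(2*k), Ne(k, 0)), (0, True))


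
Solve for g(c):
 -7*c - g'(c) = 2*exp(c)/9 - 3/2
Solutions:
 g(c) = C1 - 7*c^2/2 + 3*c/2 - 2*exp(c)/9


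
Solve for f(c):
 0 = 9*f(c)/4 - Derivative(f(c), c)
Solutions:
 f(c) = C1*exp(9*c/4)


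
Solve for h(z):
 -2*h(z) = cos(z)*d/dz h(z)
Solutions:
 h(z) = C1*(sin(z) - 1)/(sin(z) + 1)


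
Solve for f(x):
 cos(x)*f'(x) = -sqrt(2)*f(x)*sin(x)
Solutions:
 f(x) = C1*cos(x)^(sqrt(2))


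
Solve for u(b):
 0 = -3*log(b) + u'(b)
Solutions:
 u(b) = C1 + 3*b*log(b) - 3*b


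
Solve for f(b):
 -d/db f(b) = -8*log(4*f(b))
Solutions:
 -Integral(1/(log(_y) + 2*log(2)), (_y, f(b)))/8 = C1 - b


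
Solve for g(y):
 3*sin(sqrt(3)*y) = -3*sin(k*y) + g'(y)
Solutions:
 g(y) = C1 - sqrt(3)*cos(sqrt(3)*y) - 3*cos(k*y)/k


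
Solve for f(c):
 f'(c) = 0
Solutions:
 f(c) = C1


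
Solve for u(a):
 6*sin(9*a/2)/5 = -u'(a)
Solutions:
 u(a) = C1 + 4*cos(9*a/2)/15


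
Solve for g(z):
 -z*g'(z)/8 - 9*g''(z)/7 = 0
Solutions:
 g(z) = C1 + C2*erf(sqrt(7)*z/12)


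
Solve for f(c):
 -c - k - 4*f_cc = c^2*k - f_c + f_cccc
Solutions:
 f(c) = C1 + C2*exp(-c*(-8*18^(1/3)/(9 + sqrt(849))^(1/3) + 12^(1/3)*(9 + sqrt(849))^(1/3))/12)*sin(2^(1/3)*3^(1/6)*c*(2/(9 + sqrt(849))^(1/3) + 2^(1/3)*3^(2/3)*(9 + sqrt(849))^(1/3)/12)) + C3*exp(-c*(-8*18^(1/3)/(9 + sqrt(849))^(1/3) + 12^(1/3)*(9 + sqrt(849))^(1/3))/12)*cos(2^(1/3)*3^(1/6)*c*(2/(9 + sqrt(849))^(1/3) + 2^(1/3)*3^(2/3)*(9 + sqrt(849))^(1/3)/12)) + C4*exp(c*(-8*18^(1/3)/(9 + sqrt(849))^(1/3) + 12^(1/3)*(9 + sqrt(849))^(1/3))/6) + c^3*k/3 + 4*c^2*k + c^2/2 + 33*c*k + 4*c


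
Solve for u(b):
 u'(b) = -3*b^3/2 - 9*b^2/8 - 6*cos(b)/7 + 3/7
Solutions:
 u(b) = C1 - 3*b^4/8 - 3*b^3/8 + 3*b/7 - 6*sin(b)/7


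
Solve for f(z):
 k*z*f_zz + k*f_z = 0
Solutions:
 f(z) = C1 + C2*log(z)


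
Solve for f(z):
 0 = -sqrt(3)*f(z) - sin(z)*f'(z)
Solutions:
 f(z) = C1*(cos(z) + 1)^(sqrt(3)/2)/(cos(z) - 1)^(sqrt(3)/2)


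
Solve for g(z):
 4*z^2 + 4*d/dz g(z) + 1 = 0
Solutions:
 g(z) = C1 - z^3/3 - z/4


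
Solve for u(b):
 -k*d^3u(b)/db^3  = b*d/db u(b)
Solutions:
 u(b) = C1 + Integral(C2*airyai(b*(-1/k)^(1/3)) + C3*airybi(b*(-1/k)^(1/3)), b)


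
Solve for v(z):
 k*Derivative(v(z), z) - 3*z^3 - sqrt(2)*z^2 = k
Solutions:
 v(z) = C1 + z + 3*z^4/(4*k) + sqrt(2)*z^3/(3*k)


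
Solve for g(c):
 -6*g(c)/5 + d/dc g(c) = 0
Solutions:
 g(c) = C1*exp(6*c/5)


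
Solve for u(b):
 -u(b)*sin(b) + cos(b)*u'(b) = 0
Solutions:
 u(b) = C1/cos(b)


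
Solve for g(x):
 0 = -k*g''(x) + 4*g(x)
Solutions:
 g(x) = C1*exp(-2*x*sqrt(1/k)) + C2*exp(2*x*sqrt(1/k))


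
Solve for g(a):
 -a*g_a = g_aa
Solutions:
 g(a) = C1 + C2*erf(sqrt(2)*a/2)


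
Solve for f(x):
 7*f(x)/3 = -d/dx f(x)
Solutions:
 f(x) = C1*exp(-7*x/3)


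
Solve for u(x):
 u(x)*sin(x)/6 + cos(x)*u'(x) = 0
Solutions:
 u(x) = C1*cos(x)^(1/6)


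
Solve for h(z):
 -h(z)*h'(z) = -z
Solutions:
 h(z) = -sqrt(C1 + z^2)
 h(z) = sqrt(C1 + z^2)


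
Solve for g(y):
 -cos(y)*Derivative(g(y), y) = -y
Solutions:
 g(y) = C1 + Integral(y/cos(y), y)


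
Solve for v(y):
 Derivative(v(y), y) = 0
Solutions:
 v(y) = C1


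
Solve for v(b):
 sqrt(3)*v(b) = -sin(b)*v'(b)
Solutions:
 v(b) = C1*(cos(b) + 1)^(sqrt(3)/2)/(cos(b) - 1)^(sqrt(3)/2)


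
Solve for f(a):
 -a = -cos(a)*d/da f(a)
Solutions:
 f(a) = C1 + Integral(a/cos(a), a)


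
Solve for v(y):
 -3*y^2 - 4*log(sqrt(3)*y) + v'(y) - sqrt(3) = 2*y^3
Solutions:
 v(y) = C1 + y^4/2 + y^3 + 4*y*log(y) - 4*y + sqrt(3)*y + y*log(9)


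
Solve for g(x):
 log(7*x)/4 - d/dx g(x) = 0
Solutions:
 g(x) = C1 + x*log(x)/4 - x/4 + x*log(7)/4


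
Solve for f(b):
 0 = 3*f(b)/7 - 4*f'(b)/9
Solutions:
 f(b) = C1*exp(27*b/28)


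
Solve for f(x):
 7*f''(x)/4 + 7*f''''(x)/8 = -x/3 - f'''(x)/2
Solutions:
 f(x) = C1 + C2*x - 2*x^3/63 + 4*x^2/147 + (C3*sin(sqrt(94)*x/7) + C4*cos(sqrt(94)*x/7))*exp(-2*x/7)


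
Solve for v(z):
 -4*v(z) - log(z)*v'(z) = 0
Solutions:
 v(z) = C1*exp(-4*li(z))


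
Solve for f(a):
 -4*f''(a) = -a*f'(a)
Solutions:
 f(a) = C1 + C2*erfi(sqrt(2)*a/4)


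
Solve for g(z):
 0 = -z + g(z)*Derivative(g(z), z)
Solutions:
 g(z) = -sqrt(C1 + z^2)
 g(z) = sqrt(C1 + z^2)


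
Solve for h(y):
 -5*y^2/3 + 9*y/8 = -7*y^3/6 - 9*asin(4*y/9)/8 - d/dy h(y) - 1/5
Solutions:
 h(y) = C1 - 7*y^4/24 + 5*y^3/9 - 9*y^2/16 - 9*y*asin(4*y/9)/8 - y/5 - 9*sqrt(81 - 16*y^2)/32


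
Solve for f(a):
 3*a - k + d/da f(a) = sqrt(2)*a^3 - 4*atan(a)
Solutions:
 f(a) = C1 + sqrt(2)*a^4/4 - 3*a^2/2 + a*k - 4*a*atan(a) + 2*log(a^2 + 1)


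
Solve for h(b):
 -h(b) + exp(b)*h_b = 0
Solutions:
 h(b) = C1*exp(-exp(-b))


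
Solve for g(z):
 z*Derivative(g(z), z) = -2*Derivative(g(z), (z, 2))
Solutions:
 g(z) = C1 + C2*erf(z/2)


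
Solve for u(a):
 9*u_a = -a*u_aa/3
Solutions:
 u(a) = C1 + C2/a^26


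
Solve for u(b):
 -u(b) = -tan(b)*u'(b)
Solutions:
 u(b) = C1*sin(b)


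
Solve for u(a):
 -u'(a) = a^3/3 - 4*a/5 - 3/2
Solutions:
 u(a) = C1 - a^4/12 + 2*a^2/5 + 3*a/2


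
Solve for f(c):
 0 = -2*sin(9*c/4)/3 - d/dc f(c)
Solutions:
 f(c) = C1 + 8*cos(9*c/4)/27


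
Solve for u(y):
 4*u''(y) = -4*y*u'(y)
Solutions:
 u(y) = C1 + C2*erf(sqrt(2)*y/2)


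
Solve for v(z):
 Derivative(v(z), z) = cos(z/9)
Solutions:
 v(z) = C1 + 9*sin(z/9)


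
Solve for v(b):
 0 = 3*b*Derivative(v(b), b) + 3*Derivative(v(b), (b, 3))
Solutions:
 v(b) = C1 + Integral(C2*airyai(-b) + C3*airybi(-b), b)


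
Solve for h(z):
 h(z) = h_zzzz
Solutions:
 h(z) = C1*exp(-z) + C2*exp(z) + C3*sin(z) + C4*cos(z)


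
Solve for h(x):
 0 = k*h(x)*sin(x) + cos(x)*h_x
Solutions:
 h(x) = C1*exp(k*log(cos(x)))


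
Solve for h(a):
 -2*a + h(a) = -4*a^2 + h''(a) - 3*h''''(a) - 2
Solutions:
 h(a) = -4*a^2 + 2*a + (C1*sin(3^(3/4)*a*sin(atan(sqrt(11))/2)/3) + C2*cos(3^(3/4)*a*sin(atan(sqrt(11))/2)/3))*exp(-3^(3/4)*a*cos(atan(sqrt(11))/2)/3) + (C3*sin(3^(3/4)*a*sin(atan(sqrt(11))/2)/3) + C4*cos(3^(3/4)*a*sin(atan(sqrt(11))/2)/3))*exp(3^(3/4)*a*cos(atan(sqrt(11))/2)/3) - 10


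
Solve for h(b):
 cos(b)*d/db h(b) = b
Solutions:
 h(b) = C1 + Integral(b/cos(b), b)


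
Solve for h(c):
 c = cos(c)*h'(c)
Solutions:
 h(c) = C1 + Integral(c/cos(c), c)


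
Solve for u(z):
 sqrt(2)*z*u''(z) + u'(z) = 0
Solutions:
 u(z) = C1 + C2*z^(1 - sqrt(2)/2)


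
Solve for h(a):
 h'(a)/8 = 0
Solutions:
 h(a) = C1


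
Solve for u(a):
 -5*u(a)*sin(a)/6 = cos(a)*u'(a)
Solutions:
 u(a) = C1*cos(a)^(5/6)


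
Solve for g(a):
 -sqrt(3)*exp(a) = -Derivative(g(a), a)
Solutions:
 g(a) = C1 + sqrt(3)*exp(a)


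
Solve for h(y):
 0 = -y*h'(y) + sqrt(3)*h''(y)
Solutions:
 h(y) = C1 + C2*erfi(sqrt(2)*3^(3/4)*y/6)


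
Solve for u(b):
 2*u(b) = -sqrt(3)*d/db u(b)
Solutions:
 u(b) = C1*exp(-2*sqrt(3)*b/3)


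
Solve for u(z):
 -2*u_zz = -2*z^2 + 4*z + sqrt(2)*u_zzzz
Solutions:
 u(z) = C1 + C2*z + C3*sin(2^(1/4)*z) + C4*cos(2^(1/4)*z) + z^4/12 - z^3/3 - sqrt(2)*z^2/2


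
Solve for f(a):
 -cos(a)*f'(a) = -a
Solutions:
 f(a) = C1 + Integral(a/cos(a), a)


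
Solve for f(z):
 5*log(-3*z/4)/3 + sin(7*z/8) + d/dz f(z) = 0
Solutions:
 f(z) = C1 - 5*z*log(-z)/3 - 2*z*log(3) + z*log(6)/3 + 5*z/3 + 3*z*log(2) + 8*cos(7*z/8)/7


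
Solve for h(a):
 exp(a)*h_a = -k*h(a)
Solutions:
 h(a) = C1*exp(k*exp(-a))


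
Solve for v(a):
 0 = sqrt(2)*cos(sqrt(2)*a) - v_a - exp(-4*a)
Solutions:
 v(a) = C1 + sin(sqrt(2)*a) + exp(-4*a)/4


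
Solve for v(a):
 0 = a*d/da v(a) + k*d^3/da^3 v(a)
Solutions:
 v(a) = C1 + Integral(C2*airyai(a*(-1/k)^(1/3)) + C3*airybi(a*(-1/k)^(1/3)), a)


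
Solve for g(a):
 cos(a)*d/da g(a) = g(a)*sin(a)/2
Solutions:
 g(a) = C1/sqrt(cos(a))


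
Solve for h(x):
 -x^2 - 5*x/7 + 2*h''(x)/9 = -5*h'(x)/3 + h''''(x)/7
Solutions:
 h(x) = C1 + C2*exp(-x*(4*18^(1/3)*7^(2/3)/(sqrt(163353) + 405)^(1/3) + 84^(1/3)*(sqrt(163353) + 405)^(1/3))/36)*sin(3^(1/6)*x*(-28^(1/3)*3^(2/3)*(sqrt(163353) + 405)^(1/3) + 12*2^(1/3)*7^(2/3)/(sqrt(163353) + 405)^(1/3))/36) + C3*exp(-x*(4*18^(1/3)*7^(2/3)/(sqrt(163353) + 405)^(1/3) + 84^(1/3)*(sqrt(163353) + 405)^(1/3))/36)*cos(3^(1/6)*x*(-28^(1/3)*3^(2/3)*(sqrt(163353) + 405)^(1/3) + 12*2^(1/3)*7^(2/3)/(sqrt(163353) + 405)^(1/3))/36) + C4*exp(x*(4*18^(1/3)*7^(2/3)/(sqrt(163353) + 405)^(1/3) + 84^(1/3)*(sqrt(163353) + 405)^(1/3))/18) + x^3/5 + 47*x^2/350 - 94*x/2625


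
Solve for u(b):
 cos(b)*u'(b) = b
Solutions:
 u(b) = C1 + Integral(b/cos(b), b)


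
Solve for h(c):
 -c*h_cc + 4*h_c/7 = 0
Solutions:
 h(c) = C1 + C2*c^(11/7)


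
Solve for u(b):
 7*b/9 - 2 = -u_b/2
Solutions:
 u(b) = C1 - 7*b^2/9 + 4*b


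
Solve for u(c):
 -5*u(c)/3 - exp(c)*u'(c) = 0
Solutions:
 u(c) = C1*exp(5*exp(-c)/3)


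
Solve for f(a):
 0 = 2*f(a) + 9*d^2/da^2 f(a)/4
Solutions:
 f(a) = C1*sin(2*sqrt(2)*a/3) + C2*cos(2*sqrt(2)*a/3)


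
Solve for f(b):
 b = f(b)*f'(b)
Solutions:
 f(b) = -sqrt(C1 + b^2)
 f(b) = sqrt(C1 + b^2)


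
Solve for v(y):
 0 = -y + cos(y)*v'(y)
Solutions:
 v(y) = C1 + Integral(y/cos(y), y)


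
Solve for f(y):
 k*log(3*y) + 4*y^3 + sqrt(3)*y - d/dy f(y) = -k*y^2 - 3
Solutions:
 f(y) = C1 + k*y^3/3 + k*y*log(y) - k*y + k*y*log(3) + y^4 + sqrt(3)*y^2/2 + 3*y


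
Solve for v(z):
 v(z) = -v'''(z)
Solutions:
 v(z) = C3*exp(-z) + (C1*sin(sqrt(3)*z/2) + C2*cos(sqrt(3)*z/2))*exp(z/2)


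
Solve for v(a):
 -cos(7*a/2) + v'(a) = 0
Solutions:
 v(a) = C1 + 2*sin(7*a/2)/7


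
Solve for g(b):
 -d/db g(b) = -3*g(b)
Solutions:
 g(b) = C1*exp(3*b)


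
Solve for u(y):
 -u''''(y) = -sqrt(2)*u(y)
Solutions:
 u(y) = C1*exp(-2^(1/8)*y) + C2*exp(2^(1/8)*y) + C3*sin(2^(1/8)*y) + C4*cos(2^(1/8)*y)


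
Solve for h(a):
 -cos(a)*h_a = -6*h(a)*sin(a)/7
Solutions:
 h(a) = C1/cos(a)^(6/7)


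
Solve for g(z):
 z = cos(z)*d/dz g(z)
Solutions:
 g(z) = C1 + Integral(z/cos(z), z)


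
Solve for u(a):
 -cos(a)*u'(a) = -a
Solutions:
 u(a) = C1 + Integral(a/cos(a), a)


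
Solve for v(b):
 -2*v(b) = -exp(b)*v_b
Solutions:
 v(b) = C1*exp(-2*exp(-b))


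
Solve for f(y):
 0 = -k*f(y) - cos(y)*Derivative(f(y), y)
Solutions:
 f(y) = C1*exp(k*(log(sin(y) - 1) - log(sin(y) + 1))/2)


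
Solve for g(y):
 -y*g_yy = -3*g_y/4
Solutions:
 g(y) = C1 + C2*y^(7/4)


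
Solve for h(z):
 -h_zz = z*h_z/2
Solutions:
 h(z) = C1 + C2*erf(z/2)


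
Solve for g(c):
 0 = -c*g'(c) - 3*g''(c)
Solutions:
 g(c) = C1 + C2*erf(sqrt(6)*c/6)


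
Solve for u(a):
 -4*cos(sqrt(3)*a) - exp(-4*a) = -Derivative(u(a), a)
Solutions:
 u(a) = C1 + 4*sqrt(3)*sin(sqrt(3)*a)/3 - exp(-4*a)/4


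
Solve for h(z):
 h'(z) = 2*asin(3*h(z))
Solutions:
 Integral(1/asin(3*_y), (_y, h(z))) = C1 + 2*z


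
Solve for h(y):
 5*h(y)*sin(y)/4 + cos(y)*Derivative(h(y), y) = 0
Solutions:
 h(y) = C1*cos(y)^(5/4)


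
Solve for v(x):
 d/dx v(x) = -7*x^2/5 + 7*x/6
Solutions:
 v(x) = C1 - 7*x^3/15 + 7*x^2/12


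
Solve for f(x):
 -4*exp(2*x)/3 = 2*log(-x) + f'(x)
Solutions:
 f(x) = C1 - 2*x*log(-x) + 2*x - 2*exp(2*x)/3


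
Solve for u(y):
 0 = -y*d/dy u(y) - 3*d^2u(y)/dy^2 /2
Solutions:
 u(y) = C1 + C2*erf(sqrt(3)*y/3)


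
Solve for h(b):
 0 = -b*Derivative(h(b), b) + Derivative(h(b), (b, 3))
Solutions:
 h(b) = C1 + Integral(C2*airyai(b) + C3*airybi(b), b)


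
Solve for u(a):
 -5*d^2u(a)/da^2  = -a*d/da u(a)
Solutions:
 u(a) = C1 + C2*erfi(sqrt(10)*a/10)


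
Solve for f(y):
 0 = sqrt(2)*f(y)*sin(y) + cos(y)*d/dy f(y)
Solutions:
 f(y) = C1*cos(y)^(sqrt(2))


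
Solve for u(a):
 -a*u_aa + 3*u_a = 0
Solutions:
 u(a) = C1 + C2*a^4


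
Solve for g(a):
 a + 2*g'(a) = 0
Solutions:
 g(a) = C1 - a^2/4


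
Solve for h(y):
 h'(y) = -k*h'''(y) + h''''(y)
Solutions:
 h(y) = C1 + C2*exp(y*(-k^2/(-k^3 + sqrt(-4*k^6 + (2*k^3 + 27)^2)/2 - 27/2)^(1/3) + k - (-k^3 + sqrt(-4*k^6 + (2*k^3 + 27)^2)/2 - 27/2)^(1/3))/3) + C3*exp(y*(-4*k^2/((-1 + sqrt(3)*I)*(-k^3 + sqrt(-4*k^6 + (2*k^3 + 27)^2)/2 - 27/2)^(1/3)) + 2*k + (-k^3 + sqrt(-4*k^6 + (2*k^3 + 27)^2)/2 - 27/2)^(1/3) - sqrt(3)*I*(-k^3 + sqrt(-4*k^6 + (2*k^3 + 27)^2)/2 - 27/2)^(1/3))/6) + C4*exp(y*(4*k^2/((1 + sqrt(3)*I)*(-k^3 + sqrt(-4*k^6 + (2*k^3 + 27)^2)/2 - 27/2)^(1/3)) + 2*k + (-k^3 + sqrt(-4*k^6 + (2*k^3 + 27)^2)/2 - 27/2)^(1/3) + sqrt(3)*I*(-k^3 + sqrt(-4*k^6 + (2*k^3 + 27)^2)/2 - 27/2)^(1/3))/6)


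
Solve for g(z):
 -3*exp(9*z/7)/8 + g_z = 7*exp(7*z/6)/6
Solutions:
 g(z) = C1 + 7*exp(9*z/7)/24 + exp(7*z/6)


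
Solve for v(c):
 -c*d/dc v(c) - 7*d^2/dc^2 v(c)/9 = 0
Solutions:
 v(c) = C1 + C2*erf(3*sqrt(14)*c/14)


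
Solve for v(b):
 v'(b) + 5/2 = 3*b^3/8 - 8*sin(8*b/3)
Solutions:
 v(b) = C1 + 3*b^4/32 - 5*b/2 + 3*cos(8*b/3)


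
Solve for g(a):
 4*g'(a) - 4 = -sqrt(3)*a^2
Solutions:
 g(a) = C1 - sqrt(3)*a^3/12 + a


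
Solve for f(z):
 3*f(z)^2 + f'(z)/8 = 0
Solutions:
 f(z) = 1/(C1 + 24*z)


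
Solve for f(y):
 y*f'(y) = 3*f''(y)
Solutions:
 f(y) = C1 + C2*erfi(sqrt(6)*y/6)


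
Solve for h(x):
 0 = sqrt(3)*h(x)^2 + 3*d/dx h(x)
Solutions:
 h(x) = 3/(C1 + sqrt(3)*x)


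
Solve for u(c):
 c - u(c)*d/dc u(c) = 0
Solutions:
 u(c) = -sqrt(C1 + c^2)
 u(c) = sqrt(C1 + c^2)


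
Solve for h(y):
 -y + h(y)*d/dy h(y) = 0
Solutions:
 h(y) = -sqrt(C1 + y^2)
 h(y) = sqrt(C1 + y^2)


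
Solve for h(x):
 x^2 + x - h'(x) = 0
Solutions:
 h(x) = C1 + x^3/3 + x^2/2


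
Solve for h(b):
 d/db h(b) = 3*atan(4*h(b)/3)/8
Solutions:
 Integral(1/atan(4*_y/3), (_y, h(b))) = C1 + 3*b/8


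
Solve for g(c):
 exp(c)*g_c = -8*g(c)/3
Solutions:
 g(c) = C1*exp(8*exp(-c)/3)


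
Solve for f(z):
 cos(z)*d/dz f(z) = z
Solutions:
 f(z) = C1 + Integral(z/cos(z), z)


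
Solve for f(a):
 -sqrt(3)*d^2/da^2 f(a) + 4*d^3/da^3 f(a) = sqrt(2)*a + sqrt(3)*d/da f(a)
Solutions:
 f(a) = C1 + C2*exp(a*(sqrt(3) + sqrt(3 + 16*sqrt(3)))/8) + C3*exp(a*(-sqrt(3 + 16*sqrt(3)) + sqrt(3))/8) - sqrt(6)*a^2/6 + sqrt(6)*a/3


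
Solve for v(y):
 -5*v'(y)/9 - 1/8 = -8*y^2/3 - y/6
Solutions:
 v(y) = C1 + 8*y^3/5 + 3*y^2/20 - 9*y/40


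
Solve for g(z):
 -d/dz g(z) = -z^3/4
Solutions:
 g(z) = C1 + z^4/16


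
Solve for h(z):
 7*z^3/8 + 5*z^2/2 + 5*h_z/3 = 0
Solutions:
 h(z) = C1 - 21*z^4/160 - z^3/2


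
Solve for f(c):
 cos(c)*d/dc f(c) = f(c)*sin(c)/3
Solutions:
 f(c) = C1/cos(c)^(1/3)


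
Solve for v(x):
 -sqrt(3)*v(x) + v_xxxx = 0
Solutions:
 v(x) = C1*exp(-3^(1/8)*x) + C2*exp(3^(1/8)*x) + C3*sin(3^(1/8)*x) + C4*cos(3^(1/8)*x)


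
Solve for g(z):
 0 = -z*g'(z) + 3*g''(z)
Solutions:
 g(z) = C1 + C2*erfi(sqrt(6)*z/6)


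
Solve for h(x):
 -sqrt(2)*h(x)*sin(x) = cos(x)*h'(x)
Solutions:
 h(x) = C1*cos(x)^(sqrt(2))


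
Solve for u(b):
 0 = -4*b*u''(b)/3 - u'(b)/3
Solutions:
 u(b) = C1 + C2*b^(3/4)


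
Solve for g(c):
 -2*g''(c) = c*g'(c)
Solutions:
 g(c) = C1 + C2*erf(c/2)


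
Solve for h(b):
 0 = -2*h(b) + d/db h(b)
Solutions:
 h(b) = C1*exp(2*b)


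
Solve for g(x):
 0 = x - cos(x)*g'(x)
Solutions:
 g(x) = C1 + Integral(x/cos(x), x)


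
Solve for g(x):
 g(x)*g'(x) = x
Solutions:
 g(x) = -sqrt(C1 + x^2)
 g(x) = sqrt(C1 + x^2)


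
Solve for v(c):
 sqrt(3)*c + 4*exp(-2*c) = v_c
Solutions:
 v(c) = C1 + sqrt(3)*c^2/2 - 2*exp(-2*c)


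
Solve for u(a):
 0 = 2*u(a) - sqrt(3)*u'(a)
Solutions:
 u(a) = C1*exp(2*sqrt(3)*a/3)


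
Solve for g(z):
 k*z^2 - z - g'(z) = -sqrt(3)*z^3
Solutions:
 g(z) = C1 + k*z^3/3 + sqrt(3)*z^4/4 - z^2/2


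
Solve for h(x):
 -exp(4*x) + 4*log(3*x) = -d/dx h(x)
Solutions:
 h(x) = C1 - 4*x*log(x) + 4*x*(1 - log(3)) + exp(4*x)/4


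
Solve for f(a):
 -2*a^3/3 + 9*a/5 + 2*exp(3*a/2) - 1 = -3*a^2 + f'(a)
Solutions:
 f(a) = C1 - a^4/6 + a^3 + 9*a^2/10 - a + 4*exp(3*a/2)/3


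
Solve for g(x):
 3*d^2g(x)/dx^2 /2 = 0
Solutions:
 g(x) = C1 + C2*x


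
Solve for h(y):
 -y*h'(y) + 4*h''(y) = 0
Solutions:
 h(y) = C1 + C2*erfi(sqrt(2)*y/4)


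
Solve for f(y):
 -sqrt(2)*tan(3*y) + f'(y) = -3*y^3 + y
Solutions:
 f(y) = C1 - 3*y^4/4 + y^2/2 - sqrt(2)*log(cos(3*y))/3


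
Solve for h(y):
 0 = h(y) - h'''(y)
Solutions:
 h(y) = C3*exp(y) + (C1*sin(sqrt(3)*y/2) + C2*cos(sqrt(3)*y/2))*exp(-y/2)


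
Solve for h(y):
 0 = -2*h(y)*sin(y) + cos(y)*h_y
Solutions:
 h(y) = C1/cos(y)^2


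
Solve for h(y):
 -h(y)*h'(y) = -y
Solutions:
 h(y) = -sqrt(C1 + y^2)
 h(y) = sqrt(C1 + y^2)


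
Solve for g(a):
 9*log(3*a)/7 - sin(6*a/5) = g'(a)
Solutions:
 g(a) = C1 + 9*a*log(a)/7 - 9*a/7 + 9*a*log(3)/7 + 5*cos(6*a/5)/6


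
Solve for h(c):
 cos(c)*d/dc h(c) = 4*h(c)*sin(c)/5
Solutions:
 h(c) = C1/cos(c)^(4/5)


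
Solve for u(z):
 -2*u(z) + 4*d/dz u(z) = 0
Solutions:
 u(z) = C1*exp(z/2)


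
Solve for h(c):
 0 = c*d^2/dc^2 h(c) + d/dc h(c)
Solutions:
 h(c) = C1 + C2*log(c)


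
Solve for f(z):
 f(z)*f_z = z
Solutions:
 f(z) = -sqrt(C1 + z^2)
 f(z) = sqrt(C1 + z^2)


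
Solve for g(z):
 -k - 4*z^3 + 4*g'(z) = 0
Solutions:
 g(z) = C1 + k*z/4 + z^4/4


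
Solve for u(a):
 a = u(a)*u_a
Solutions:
 u(a) = -sqrt(C1 + a^2)
 u(a) = sqrt(C1 + a^2)


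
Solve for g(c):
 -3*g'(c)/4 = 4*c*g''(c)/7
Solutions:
 g(c) = C1 + C2/c^(5/16)


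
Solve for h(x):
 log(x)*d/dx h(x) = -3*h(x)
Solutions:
 h(x) = C1*exp(-3*li(x))


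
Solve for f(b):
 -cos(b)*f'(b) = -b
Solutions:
 f(b) = C1 + Integral(b/cos(b), b)


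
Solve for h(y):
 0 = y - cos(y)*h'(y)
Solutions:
 h(y) = C1 + Integral(y/cos(y), y)


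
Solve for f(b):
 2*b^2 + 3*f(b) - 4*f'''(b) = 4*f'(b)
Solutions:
 f(b) = C1*exp(3^(1/3)*b*(-(27 + sqrt(921))^(1/3) + 4*3^(1/3)/(27 + sqrt(921))^(1/3))/12)*sin(3^(1/6)*b*((27 + sqrt(921))^(-1/3) + 3^(2/3)*(27 + sqrt(921))^(1/3)/12)) + C2*exp(3^(1/3)*b*(-(27 + sqrt(921))^(1/3) + 4*3^(1/3)/(27 + sqrt(921))^(1/3))/12)*cos(3^(1/6)*b*((27 + sqrt(921))^(-1/3) + 3^(2/3)*(27 + sqrt(921))^(1/3)/12)) + C3*exp(-3^(1/3)*b*(-(27 + sqrt(921))^(1/3) + 4*3^(1/3)/(27 + sqrt(921))^(1/3))/6) - 2*b^2/3 - 16*b/9 - 64/27


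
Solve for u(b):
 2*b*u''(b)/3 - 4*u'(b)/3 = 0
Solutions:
 u(b) = C1 + C2*b^3


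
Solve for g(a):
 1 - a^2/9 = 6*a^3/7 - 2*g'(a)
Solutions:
 g(a) = C1 + 3*a^4/28 + a^3/54 - a/2


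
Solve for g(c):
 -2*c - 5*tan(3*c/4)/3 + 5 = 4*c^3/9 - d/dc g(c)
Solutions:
 g(c) = C1 + c^4/9 + c^2 - 5*c - 20*log(cos(3*c/4))/9


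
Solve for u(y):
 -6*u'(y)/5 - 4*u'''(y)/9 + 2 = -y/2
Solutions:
 u(y) = C1 + C2*sin(3*sqrt(30)*y/10) + C3*cos(3*sqrt(30)*y/10) + 5*y^2/24 + 5*y/3


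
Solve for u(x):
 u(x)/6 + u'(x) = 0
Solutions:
 u(x) = C1*exp(-x/6)


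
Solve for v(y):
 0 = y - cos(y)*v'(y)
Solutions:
 v(y) = C1 + Integral(y/cos(y), y)


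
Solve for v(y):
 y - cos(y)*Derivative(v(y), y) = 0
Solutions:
 v(y) = C1 + Integral(y/cos(y), y)


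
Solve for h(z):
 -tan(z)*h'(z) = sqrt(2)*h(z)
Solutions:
 h(z) = C1/sin(z)^(sqrt(2))


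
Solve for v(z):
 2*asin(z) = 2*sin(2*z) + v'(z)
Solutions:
 v(z) = C1 + 2*z*asin(z) + 2*sqrt(1 - z^2) + cos(2*z)


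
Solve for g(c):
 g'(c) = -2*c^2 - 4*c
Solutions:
 g(c) = C1 - 2*c^3/3 - 2*c^2


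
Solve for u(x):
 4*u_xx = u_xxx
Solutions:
 u(x) = C1 + C2*x + C3*exp(4*x)


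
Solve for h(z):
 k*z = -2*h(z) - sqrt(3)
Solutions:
 h(z) = -k*z/2 - sqrt(3)/2


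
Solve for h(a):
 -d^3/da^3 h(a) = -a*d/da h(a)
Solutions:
 h(a) = C1 + Integral(C2*airyai(a) + C3*airybi(a), a)


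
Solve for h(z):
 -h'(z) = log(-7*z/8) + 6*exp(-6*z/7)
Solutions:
 h(z) = C1 - z*log(-z) + z*(-log(7) + 1 + 3*log(2)) + 7*exp(-6*z/7)


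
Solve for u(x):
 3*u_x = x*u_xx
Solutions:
 u(x) = C1 + C2*x^4


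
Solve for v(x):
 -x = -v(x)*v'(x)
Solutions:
 v(x) = -sqrt(C1 + x^2)
 v(x) = sqrt(C1 + x^2)


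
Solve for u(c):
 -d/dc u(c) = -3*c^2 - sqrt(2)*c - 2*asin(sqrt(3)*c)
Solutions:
 u(c) = C1 + c^3 + sqrt(2)*c^2/2 + 2*c*asin(sqrt(3)*c) + 2*sqrt(3)*sqrt(1 - 3*c^2)/3


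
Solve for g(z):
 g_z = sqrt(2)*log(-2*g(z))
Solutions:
 -sqrt(2)*Integral(1/(log(-_y) + log(2)), (_y, g(z)))/2 = C1 - z


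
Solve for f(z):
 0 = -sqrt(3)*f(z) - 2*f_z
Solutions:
 f(z) = C1*exp(-sqrt(3)*z/2)


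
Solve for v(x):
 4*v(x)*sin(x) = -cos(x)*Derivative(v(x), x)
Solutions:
 v(x) = C1*cos(x)^4


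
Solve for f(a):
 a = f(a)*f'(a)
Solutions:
 f(a) = -sqrt(C1 + a^2)
 f(a) = sqrt(C1 + a^2)


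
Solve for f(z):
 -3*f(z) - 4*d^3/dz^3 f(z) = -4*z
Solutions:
 f(z) = C3*exp(-6^(1/3)*z/2) + 4*z/3 + (C1*sin(2^(1/3)*3^(5/6)*z/4) + C2*cos(2^(1/3)*3^(5/6)*z/4))*exp(6^(1/3)*z/4)


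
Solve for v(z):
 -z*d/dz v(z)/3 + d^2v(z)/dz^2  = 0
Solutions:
 v(z) = C1 + C2*erfi(sqrt(6)*z/6)


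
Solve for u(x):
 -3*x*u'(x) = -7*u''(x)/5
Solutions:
 u(x) = C1 + C2*erfi(sqrt(210)*x/14)


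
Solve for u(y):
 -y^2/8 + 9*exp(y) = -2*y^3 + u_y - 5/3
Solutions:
 u(y) = C1 + y^4/2 - y^3/24 + 5*y/3 + 9*exp(y)
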